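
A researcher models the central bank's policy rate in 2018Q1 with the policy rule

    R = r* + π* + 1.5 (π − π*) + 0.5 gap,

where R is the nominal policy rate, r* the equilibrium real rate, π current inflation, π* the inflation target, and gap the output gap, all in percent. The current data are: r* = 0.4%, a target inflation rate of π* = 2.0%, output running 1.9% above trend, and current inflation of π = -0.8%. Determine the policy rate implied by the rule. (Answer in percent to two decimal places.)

Output 1.9% above potential → gap = 1.9.
R = 0.4 + 2.0 + 1.5 × (-0.8 − 2.0) + 0.5 × 1.9
   = 0.4 + 2 − 4.2 + 0.95 = -0.85

-0.85%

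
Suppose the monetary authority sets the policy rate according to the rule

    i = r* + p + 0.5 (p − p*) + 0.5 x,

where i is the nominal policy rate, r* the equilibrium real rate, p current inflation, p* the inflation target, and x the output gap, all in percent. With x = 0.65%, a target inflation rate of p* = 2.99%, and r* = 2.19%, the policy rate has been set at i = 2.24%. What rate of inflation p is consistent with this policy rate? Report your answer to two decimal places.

Collecting p: i = r* + (1 + 0.5) p − 0.5 p* + 0.5 x
1.5 p = 2.24 − 2.19 + 0.5 × 2.99 − 0.5 × 0.65 = 1.22
p = 1.22 / 1.5 = 0.81

0.81%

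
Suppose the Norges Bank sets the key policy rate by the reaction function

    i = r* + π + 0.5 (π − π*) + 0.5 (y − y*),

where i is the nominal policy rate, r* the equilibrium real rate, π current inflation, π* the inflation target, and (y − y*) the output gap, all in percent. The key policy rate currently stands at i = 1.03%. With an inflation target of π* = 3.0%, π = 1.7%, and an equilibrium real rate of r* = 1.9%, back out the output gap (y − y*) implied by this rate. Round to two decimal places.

0.5 (y − y*) = 1.03 − 1.9 − 1.7 − 0.5 × (1.7 − 3.0) = -1.92
(y − y*) = -1.92 / 0.5 = -3.84

-3.84%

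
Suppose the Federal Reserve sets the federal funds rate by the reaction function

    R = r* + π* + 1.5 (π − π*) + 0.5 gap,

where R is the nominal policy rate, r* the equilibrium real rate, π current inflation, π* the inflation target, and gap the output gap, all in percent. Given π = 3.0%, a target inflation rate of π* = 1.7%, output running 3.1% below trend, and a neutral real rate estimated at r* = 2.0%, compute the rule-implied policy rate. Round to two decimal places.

4.10%

Output 3.1% below potential → gap = -3.1.
R = 2.0 + 1.7 + 1.5 × (3.0 − 1.7) + 0.5 × (-3.1)
   = 2.0 + 1.7 + 1.95 − 1.55 = 4.10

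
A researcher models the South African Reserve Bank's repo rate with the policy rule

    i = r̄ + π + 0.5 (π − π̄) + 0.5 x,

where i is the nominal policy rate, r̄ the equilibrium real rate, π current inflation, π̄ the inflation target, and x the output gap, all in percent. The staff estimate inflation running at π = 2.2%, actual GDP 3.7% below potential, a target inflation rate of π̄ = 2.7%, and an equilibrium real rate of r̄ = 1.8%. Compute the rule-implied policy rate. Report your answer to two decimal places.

Output 3.7% below potential → x = -3.7.
i = 1.8 + 2.2 + 0.5 × (2.2 − 2.7) + 0.5 × (-3.7)
   = 1.8 + 2.2 − 0.25 − 1.85 = 1.90

1.90%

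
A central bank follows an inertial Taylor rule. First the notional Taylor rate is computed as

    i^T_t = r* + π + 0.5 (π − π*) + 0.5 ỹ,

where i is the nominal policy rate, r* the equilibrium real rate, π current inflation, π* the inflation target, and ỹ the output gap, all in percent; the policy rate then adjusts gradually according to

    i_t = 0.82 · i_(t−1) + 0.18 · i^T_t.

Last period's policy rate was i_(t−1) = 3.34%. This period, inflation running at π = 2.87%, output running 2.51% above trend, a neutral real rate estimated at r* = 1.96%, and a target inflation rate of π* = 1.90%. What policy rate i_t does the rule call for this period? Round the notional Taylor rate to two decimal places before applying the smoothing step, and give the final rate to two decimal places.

Output 2.51% above potential → ỹ = 2.51.
i^T_t = 1.96 + 2.87 + 0.5 × (2.87 − 1.90) + 0.5 × 2.51
   = 1.96 + 2.87 + 0.485 + 1.255 = 6.57
i_t = 0.82 × 3.34 + 0.18 × 6.57 = 2.7388 + 1.1826 = 3.92

3.92%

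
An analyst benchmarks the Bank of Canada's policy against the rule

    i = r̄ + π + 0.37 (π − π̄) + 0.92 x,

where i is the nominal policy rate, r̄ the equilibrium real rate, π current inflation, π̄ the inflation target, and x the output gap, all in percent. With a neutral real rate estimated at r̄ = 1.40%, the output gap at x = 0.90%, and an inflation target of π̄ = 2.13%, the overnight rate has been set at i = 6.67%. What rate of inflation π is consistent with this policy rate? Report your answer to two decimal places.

Collecting π: i = r̄ + (1 + 0.37) π − 0.37 π̄ + 0.92 x
1.37 π = 6.67 − 1.40 + 0.37 × 2.13 − 0.92 × 0.90 = 5.2301
π = 5.2301 / 1.37 = 3.82

3.82%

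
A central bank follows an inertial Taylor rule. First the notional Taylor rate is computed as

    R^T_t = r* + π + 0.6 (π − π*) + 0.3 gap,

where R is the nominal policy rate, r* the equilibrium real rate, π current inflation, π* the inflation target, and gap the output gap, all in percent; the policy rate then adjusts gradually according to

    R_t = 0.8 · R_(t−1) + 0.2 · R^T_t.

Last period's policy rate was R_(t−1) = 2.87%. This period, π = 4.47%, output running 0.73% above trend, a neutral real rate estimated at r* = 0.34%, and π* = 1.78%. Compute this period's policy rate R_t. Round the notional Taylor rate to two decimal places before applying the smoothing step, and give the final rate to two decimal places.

3.62%

Output 0.73% above potential → gap = 0.73.
R^T_t = 0.34 + 4.47 + 0.6 × (4.47 − 1.78) + 0.3 × 0.73
   = 0.34 + 4.47 + 1.614 + 0.219 = 6.64
R_t = 0.8 × 2.87 + 0.2 × 6.64 = 2.296 + 1.328 = 3.62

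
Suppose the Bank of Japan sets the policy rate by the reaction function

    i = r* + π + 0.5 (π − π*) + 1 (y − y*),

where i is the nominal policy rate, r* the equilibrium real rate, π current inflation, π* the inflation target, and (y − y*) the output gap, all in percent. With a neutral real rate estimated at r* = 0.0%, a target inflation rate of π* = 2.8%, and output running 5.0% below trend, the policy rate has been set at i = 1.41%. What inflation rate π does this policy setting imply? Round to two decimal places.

5.21%

Output 5.0% below potential → (y − y*) = -5.0.
Collecting π: i = r* + (1 + 0.5) π − 0.5 π* + 1 (y − y*)
1.5 π = 1.41 − 0.0 + 0.5 × 2.8 − 1 × (-5.0) = 7.81
π = 7.81 / 1.5 = 5.21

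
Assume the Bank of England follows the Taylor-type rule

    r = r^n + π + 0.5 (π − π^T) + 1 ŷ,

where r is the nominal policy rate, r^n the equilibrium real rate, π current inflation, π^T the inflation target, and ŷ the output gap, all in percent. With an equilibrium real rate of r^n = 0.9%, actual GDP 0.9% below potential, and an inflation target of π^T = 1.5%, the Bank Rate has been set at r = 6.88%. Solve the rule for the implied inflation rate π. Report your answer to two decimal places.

Output 0.9% below potential → ŷ = -0.9.
Collecting π: r = r^n + (1 + 0.5) π − 0.5 π^T + 1 ŷ
1.5 π = 6.88 − 0.9 + 0.5 × 1.5 − 1 × (-0.9) = 7.63
π = 7.63 / 1.5 = 5.09

5.09%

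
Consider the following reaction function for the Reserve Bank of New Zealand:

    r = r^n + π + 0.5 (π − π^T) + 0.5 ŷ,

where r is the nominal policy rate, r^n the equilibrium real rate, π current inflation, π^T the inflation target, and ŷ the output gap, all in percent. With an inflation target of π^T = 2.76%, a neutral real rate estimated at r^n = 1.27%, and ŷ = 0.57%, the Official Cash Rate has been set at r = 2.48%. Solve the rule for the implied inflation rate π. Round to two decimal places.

1.54%

Collecting π: r = r^n + (1 + 0.5) π − 0.5 π^T + 0.5 ŷ
1.5 π = 2.48 − 1.27 + 0.5 × 2.76 − 0.5 × 0.57 = 2.305
π = 2.305 / 1.5 = 1.54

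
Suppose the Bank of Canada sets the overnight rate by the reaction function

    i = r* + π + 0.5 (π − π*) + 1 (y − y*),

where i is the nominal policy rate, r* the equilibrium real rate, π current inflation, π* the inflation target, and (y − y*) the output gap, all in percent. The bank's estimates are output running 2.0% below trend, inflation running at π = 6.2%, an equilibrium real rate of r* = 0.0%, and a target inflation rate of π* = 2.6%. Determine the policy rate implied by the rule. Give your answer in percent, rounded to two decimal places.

Output 2.0% below potential → (y − y*) = -2.0.
i = 0.0 + 6.2 + 0.5 × (6.2 − 2.6) + 1 × (-2.0)
   = 0.0 + 6.2 + 1.8 − 2 = 6.00

6.00%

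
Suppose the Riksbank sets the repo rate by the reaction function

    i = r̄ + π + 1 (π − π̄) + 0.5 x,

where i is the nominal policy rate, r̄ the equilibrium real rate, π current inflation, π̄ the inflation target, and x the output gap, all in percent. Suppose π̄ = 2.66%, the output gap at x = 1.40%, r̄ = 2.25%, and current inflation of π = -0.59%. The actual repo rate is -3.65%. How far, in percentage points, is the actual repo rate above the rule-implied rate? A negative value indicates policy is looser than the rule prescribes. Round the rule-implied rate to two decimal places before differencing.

i = 2.25 + (-0.59) + 1 × (-0.59 − 2.66) + 0.5 × 1.40
   = 2.25 − 0.59 − 3.25 + 0.7 = -0.89
Deviation = -3.65 − (-0.89) = -2.76 pp.

-2.76 pp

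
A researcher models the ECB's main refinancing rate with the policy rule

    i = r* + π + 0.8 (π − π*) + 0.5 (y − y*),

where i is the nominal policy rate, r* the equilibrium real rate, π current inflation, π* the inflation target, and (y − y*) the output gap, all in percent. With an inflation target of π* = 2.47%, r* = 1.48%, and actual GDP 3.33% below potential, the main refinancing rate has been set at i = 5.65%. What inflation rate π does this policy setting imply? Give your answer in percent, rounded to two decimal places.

4.34%

Output 3.33% below potential → (y − y*) = -3.33.
Collecting π: i = r* + (1 + 0.8) π − 0.8 π* + 0.5 (y − y*)
1.8 π = 5.65 − 1.48 + 0.8 × 2.47 − 0.5 × (-3.33) = 7.811
π = 7.811 / 1.8 = 4.34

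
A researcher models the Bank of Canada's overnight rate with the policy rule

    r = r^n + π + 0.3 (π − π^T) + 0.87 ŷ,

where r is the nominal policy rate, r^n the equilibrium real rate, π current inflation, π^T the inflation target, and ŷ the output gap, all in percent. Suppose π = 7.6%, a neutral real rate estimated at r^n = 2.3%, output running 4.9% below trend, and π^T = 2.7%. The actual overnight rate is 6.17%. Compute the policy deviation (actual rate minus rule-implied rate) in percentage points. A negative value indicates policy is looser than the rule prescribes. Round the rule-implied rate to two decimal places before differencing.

-0.94 pp

Output 4.9% below potential → ŷ = -4.9.
r = 2.3 + 7.6 + 0.3 × (7.6 − 2.7) + 0.87 × (-4.9)
   = 2.3 + 7.6 + 1.47 − 4.263 = 7.11
Deviation = 6.17 − 7.11 = -0.94 pp.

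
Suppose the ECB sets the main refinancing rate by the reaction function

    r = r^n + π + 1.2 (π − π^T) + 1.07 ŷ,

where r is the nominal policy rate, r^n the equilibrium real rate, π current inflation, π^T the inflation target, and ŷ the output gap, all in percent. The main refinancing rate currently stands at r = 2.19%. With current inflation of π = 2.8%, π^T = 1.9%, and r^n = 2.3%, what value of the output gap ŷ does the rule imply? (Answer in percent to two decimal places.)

1.07 ŷ = 2.19 − 2.3 − 2.8 − 1.2 × (2.8 − 1.9) = -3.99
ŷ = -3.99 / 1.07 = -3.73

-3.73%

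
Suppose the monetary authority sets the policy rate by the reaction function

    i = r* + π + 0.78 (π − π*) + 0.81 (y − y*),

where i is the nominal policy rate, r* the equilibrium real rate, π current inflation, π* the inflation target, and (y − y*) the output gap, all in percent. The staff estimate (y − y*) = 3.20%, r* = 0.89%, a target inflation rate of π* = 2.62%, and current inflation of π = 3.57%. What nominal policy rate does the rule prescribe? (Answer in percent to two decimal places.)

7.79%

i = 0.89 + 3.57 + 0.78 × (3.57 − 2.62) + 0.81 × 3.20
   = 0.89 + 3.57 + 0.741 + 2.592 = 7.79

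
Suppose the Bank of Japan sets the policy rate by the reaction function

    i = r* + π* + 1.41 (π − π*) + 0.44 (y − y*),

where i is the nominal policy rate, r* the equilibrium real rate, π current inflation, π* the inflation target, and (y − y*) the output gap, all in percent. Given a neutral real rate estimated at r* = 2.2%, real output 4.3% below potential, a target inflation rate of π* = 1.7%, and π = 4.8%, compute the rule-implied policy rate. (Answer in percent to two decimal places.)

Output 4.3% below potential → (y − y*) = -4.3.
i = 2.2 + 1.7 + 1.41 × (4.8 − 1.7) + 0.44 × (-4.3)
   = 2.2 + 1.7 + 4.371 − 1.892 = 6.38

6.38%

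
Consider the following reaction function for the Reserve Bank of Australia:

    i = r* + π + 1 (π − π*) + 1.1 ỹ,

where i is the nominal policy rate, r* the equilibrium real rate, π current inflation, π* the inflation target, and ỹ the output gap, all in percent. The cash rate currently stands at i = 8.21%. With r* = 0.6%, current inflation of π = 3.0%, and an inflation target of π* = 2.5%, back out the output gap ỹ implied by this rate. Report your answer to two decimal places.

1.1 ỹ = 8.21 − 0.6 − 3.0 − 1 × (3.0 − 2.5) = 4.11
ỹ = 4.11 / 1.1 = 3.74

3.74%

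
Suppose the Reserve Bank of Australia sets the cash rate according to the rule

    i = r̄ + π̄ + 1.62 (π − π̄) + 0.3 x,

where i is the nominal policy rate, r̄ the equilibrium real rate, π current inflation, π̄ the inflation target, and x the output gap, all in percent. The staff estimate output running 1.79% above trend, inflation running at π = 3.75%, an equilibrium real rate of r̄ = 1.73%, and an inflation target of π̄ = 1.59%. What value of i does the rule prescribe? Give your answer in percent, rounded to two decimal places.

7.36%

Output 1.79% above potential → x = 1.79.
i = 1.73 + 1.59 + 1.62 × (3.75 − 1.59) + 0.3 × 1.79
   = 1.73 + 1.59 + 3.4992 + 0.537 = 7.36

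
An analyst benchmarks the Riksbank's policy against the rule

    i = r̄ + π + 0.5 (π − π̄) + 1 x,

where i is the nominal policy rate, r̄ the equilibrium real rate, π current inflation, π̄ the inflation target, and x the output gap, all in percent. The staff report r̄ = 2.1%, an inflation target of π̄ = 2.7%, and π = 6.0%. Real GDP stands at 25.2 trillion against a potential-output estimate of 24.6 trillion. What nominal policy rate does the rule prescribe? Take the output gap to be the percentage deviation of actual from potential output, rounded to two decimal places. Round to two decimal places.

Output gap = 100 × (25.2 − 24.6) / 24.6 = 2.44%.
i = 2.10 + 6.00 + 0.5 × (6.00 − 2.70) + 1 × 2.44
   = 2.10 + 6 + 1.65 + 2.44 = 12.19

12.19%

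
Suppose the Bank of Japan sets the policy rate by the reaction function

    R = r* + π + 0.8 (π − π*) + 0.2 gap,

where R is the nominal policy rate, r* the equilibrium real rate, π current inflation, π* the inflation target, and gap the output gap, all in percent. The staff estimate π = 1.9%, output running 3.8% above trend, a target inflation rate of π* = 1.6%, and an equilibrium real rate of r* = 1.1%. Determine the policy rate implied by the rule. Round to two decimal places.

Output 3.8% above potential → gap = 3.8.
R = 1.1 + 1.9 + 0.8 × (1.9 − 1.6) + 0.2 × 3.8
   = 1.1 + 1.9 + 0.24 + 0.76 = 4.00

4.00%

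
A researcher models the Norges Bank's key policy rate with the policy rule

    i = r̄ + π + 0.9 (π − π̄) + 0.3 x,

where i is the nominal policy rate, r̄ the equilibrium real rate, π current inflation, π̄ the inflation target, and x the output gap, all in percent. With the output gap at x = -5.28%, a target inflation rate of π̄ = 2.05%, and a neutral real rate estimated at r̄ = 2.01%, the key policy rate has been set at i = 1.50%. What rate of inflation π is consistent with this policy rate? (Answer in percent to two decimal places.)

Collecting π: i = r̄ + (1 + 0.9) π − 0.9 π̄ + 0.3 x
1.9 π = 1.50 − 2.01 + 0.9 × 2.05 − 0.3 × (-5.28) = 2.919
π = 2.919 / 1.9 = 1.54

1.54%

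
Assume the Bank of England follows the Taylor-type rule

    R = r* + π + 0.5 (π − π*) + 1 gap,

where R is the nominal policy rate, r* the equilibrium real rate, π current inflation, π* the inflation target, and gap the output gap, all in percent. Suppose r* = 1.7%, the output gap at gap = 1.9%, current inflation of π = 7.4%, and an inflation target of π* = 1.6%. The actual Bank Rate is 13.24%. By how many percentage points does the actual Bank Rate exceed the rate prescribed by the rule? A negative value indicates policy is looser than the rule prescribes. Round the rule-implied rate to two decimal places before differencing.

-0.66 pp

R = 1.7 + 7.4 + 0.5 × (7.4 − 1.6) + 1 × 1.9
   = 1.7 + 7.4 + 2.9 + 1.9 = 13.90
Deviation = 13.24 − 13.90 = -0.66 pp.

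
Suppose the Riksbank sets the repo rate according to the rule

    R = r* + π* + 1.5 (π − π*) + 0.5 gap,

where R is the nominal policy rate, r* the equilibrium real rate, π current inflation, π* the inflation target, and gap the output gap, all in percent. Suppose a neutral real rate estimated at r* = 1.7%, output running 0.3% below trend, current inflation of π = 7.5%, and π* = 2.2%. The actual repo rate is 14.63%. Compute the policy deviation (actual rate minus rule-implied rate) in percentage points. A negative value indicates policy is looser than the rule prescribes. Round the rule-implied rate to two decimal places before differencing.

Output 0.3% below potential → gap = -0.3.
R = 1.7 + 2.2 + 1.5 × (7.5 − 2.2) + 0.5 × (-0.3)
   = 1.7 + 2.2 + 7.95 − 0.15 = 11.70
Deviation = 14.63 − 11.70 = 2.93 pp.

2.93 pp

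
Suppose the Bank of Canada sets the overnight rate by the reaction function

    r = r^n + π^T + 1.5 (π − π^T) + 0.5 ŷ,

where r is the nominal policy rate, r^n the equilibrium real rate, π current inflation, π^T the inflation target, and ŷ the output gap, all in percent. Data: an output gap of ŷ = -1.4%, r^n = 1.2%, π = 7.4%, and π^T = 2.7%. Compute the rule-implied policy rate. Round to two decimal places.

10.25%

r = 1.2 + 2.7 + 1.5 × (7.4 − 2.7) + 0.5 × (-1.4)
   = 1.2 + 2.7 + 7.05 − 0.7 = 10.25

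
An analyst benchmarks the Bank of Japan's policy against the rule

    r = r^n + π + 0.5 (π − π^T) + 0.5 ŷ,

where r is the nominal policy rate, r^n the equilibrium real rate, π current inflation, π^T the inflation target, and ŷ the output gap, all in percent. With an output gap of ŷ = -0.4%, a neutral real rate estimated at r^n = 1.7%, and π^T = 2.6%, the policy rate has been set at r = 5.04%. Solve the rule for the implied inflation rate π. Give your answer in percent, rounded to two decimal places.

Collecting π: r = r^n + (1 + 0.5) π − 0.5 π^T + 0.5 ŷ
1.5 π = 5.04 − 1.7 + 0.5 × 2.6 − 0.5 × (-0.4) = 4.84
π = 4.84 / 1.5 = 3.23

3.23%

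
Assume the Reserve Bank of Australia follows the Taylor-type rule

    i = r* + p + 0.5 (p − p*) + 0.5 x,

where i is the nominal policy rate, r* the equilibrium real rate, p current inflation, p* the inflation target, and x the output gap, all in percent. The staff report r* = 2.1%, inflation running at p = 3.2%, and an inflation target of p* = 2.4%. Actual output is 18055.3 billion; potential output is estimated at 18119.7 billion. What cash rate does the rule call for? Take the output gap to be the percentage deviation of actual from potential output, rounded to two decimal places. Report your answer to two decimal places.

5.52%

Output gap = 100 × (18055.3 − 18119.7) / 18119.7 = -0.36%.
i = 2.10 + 3.20 + 0.5 × (3.20 − 2.40) + 0.5 × (-0.36)
   = 2.10 + 3.2 + 0.4 − 0.18 = 5.52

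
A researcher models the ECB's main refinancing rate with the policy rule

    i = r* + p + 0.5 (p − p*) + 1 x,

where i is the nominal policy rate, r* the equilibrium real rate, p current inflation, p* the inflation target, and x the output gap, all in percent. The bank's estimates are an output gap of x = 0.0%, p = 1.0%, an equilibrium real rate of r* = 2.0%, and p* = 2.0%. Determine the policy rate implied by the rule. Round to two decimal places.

i = 2.0 + 1.0 + 0.5 × (1.0 − 2.0) + 1 × 0.0
   = 2.0 + 1 − 0.5 + 0 = 2.50

2.50%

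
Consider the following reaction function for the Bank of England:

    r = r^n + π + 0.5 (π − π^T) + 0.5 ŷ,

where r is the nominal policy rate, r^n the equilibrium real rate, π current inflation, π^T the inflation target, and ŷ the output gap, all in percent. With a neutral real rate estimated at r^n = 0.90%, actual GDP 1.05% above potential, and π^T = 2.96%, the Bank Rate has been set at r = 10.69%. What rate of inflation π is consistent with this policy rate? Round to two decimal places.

Output 1.05% above potential → ŷ = 1.05.
Collecting π: r = r^n + (1 + 0.5) π − 0.5 π^T + 0.5 ŷ
1.5 π = 10.69 − 0.90 + 0.5 × 2.96 − 0.5 × 1.05 = 10.745
π = 10.745 / 1.5 = 7.16

7.16%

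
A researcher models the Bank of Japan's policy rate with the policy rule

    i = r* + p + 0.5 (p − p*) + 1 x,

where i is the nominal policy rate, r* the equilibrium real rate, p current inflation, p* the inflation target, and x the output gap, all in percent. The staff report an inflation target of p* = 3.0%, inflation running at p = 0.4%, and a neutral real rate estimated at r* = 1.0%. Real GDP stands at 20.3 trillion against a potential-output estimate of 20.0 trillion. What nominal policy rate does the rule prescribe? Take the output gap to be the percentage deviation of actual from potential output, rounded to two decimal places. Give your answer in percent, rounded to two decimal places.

Output gap = 100 × (20.3 − 20.0) / 20.0 = 1.50%.
i = 1.00 + 0.40 + 0.5 × (0.40 − 3.00) + 1 × 1.50
   = 1.00 + 0.4 − 1.3 + 1.5 = 1.60

1.60%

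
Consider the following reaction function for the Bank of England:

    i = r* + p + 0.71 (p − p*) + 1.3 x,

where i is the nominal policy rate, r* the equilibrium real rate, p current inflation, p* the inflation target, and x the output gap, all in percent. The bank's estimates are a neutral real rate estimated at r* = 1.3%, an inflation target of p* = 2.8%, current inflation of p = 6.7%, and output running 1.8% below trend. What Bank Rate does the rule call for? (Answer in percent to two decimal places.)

8.43%

Output 1.8% below potential → x = -1.8.
i = 1.3 + 6.7 + 0.71 × (6.7 − 2.8) + 1.3 × (-1.8)
   = 1.3 + 6.7 + 2.769 − 2.34 = 8.43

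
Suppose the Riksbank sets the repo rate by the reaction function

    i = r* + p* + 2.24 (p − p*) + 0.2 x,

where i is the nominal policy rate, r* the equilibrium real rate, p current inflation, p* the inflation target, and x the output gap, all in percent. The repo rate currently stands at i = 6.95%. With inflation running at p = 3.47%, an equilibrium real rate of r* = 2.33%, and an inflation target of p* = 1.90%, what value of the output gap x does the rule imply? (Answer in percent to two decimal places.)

-3.98%

0.2 x = 6.95 − 2.33 − 1.90 − 2.24 × (3.47 − 1.90) = -0.7968
x = -0.7968 / 0.2 = -3.98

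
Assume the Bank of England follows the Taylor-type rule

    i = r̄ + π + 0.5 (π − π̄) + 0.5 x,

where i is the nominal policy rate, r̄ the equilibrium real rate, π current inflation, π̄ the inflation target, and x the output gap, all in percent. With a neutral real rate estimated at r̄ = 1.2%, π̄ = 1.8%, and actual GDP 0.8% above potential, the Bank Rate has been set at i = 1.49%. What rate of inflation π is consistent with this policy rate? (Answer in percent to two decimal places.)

Output 0.8% above potential → x = 0.8.
Collecting π: i = r̄ + (1 + 0.5) π − 0.5 π̄ + 0.5 x
1.5 π = 1.49 − 1.2 + 0.5 × 1.8 − 0.5 × 0.8 = 0.79
π = 0.79 / 1.5 = 0.53

0.53%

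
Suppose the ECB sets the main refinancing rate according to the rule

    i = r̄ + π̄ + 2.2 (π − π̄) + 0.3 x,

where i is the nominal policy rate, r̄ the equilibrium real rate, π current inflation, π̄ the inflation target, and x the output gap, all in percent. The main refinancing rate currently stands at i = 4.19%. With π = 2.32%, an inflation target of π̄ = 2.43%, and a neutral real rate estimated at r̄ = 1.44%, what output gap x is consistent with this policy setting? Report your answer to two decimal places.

0.3 x = 4.19 − 1.44 − 2.43 − 2.2 × (2.32 − 2.43) = 0.562
x = 0.562 / 0.3 = 1.87

1.87%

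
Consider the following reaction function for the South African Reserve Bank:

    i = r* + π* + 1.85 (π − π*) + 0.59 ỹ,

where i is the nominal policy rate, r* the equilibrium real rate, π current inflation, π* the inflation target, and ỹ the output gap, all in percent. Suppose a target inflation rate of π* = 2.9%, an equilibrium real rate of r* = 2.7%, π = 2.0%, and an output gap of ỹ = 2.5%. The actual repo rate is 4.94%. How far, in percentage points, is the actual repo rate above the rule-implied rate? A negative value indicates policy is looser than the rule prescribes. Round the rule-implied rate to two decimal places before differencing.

i = 2.7 + 2.9 + 1.85 × (2.0 − 2.9) + 0.59 × 2.5
   = 2.7 + 2.9 − 1.665 + 1.475 = 5.41
Deviation = 4.94 − 5.41 = -0.47 pp.

-0.47 pp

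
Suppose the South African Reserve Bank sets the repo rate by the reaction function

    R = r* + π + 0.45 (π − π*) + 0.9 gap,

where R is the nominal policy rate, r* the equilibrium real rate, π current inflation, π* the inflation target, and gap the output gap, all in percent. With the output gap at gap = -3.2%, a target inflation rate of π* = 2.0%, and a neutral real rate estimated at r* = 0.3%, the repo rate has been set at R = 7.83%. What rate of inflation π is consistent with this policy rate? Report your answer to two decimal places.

Collecting π: R = r* + (1 + 0.45) π − 0.45 π* + 0.9 gap
1.45 π = 7.83 − 0.3 + 0.45 × 2.0 − 0.9 × (-3.2) = 11.31
π = 11.31 / 1.45 = 7.80

7.80%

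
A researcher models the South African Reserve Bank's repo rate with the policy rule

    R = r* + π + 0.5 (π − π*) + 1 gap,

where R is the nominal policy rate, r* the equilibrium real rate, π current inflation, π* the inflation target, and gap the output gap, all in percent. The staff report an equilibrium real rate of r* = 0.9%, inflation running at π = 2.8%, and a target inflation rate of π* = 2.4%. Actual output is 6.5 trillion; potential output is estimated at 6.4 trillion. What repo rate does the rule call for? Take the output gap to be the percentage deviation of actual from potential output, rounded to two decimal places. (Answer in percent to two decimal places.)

Output gap = 100 × (6.5 − 6.4) / 6.4 = 1.56%.
R = 0.90 + 2.80 + 0.5 × (2.80 − 2.40) + 1 × 1.56
   = 0.90 + 2.8 + 0.2 + 1.56 = 5.46

5.46%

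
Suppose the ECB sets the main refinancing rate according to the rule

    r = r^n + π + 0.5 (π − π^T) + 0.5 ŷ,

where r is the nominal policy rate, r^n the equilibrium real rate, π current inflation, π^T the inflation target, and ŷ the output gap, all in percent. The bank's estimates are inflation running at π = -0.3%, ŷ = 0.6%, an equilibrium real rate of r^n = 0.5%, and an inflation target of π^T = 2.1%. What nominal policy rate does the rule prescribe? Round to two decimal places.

r = 0.5 + (-0.3) + 0.5 × (-0.3 − 2.1) + 0.5 × 0.6
   = 0.5 − 0.3 − 1.2 + 0.3 = -0.70

-0.70%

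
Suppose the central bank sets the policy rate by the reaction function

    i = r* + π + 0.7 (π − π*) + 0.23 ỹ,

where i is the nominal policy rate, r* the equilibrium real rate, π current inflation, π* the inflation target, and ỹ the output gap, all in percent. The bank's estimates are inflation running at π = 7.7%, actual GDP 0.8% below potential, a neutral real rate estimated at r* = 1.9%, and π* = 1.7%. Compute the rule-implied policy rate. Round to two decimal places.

Output 0.8% below potential → ỹ = -0.8.
i = 1.9 + 7.7 + 0.7 × (7.7 − 1.7) + 0.23 × (-0.8)
   = 1.9 + 7.7 + 4.2 − 0.184 = 13.62

13.62%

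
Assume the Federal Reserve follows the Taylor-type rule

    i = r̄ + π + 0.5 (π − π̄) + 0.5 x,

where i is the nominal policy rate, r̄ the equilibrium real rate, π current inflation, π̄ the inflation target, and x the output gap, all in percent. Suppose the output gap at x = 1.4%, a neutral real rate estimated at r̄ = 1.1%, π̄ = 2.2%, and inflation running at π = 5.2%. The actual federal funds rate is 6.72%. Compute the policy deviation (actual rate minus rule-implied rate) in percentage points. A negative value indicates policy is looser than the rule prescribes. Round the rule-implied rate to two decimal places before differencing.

-1.78 pp

i = 1.1 + 5.2 + 0.5 × (5.2 − 2.2) + 0.5 × 1.4
   = 1.1 + 5.2 + 1.5 + 0.7 = 8.50
Deviation = 6.72 − 8.50 = -1.78 pp.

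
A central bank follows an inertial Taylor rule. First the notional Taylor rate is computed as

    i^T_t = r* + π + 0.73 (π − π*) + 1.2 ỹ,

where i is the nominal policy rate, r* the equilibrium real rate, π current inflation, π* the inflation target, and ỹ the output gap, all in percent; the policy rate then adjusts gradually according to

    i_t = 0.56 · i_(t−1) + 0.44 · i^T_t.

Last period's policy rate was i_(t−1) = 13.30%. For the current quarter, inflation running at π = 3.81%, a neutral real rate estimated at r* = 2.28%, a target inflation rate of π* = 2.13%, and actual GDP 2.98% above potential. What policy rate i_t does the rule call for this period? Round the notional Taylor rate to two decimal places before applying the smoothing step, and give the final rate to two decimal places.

Output 2.98% above potential → ỹ = 2.98.
i^T_t = 2.28 + 3.81 + 0.73 × (3.81 − 2.13) + 1.2 × 2.98
   = 2.28 + 3.81 + 1.2264 + 3.576 = 10.89
i_t = 0.56 × 13.30 + 0.44 × 10.89 = 7.448 + 4.7916 = 12.24

12.24%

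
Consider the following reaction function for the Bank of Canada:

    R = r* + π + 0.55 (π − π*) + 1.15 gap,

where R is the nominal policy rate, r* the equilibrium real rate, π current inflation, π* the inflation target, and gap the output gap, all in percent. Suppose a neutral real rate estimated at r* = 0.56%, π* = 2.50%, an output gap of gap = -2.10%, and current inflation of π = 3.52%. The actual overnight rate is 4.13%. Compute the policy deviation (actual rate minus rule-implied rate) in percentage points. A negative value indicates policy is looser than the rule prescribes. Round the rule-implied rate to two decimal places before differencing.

1.90 pp

R = 0.56 + 3.52 + 0.55 × (3.52 − 2.50) + 1.15 × (-2.10)
   = 0.56 + 3.52 + 0.561 − 2.415 = 2.23
Deviation = 4.13 − 2.23 = 1.90 pp.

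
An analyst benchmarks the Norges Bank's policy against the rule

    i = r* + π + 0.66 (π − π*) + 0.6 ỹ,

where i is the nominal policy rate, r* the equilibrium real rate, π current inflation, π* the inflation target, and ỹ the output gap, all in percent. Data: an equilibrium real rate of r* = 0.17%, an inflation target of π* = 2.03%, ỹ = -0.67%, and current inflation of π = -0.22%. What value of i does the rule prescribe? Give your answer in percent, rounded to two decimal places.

-1.94%

i = 0.17 + (-0.22) + 0.66 × (-0.22 − 2.03) + 0.6 × (-0.67)
   = 0.17 − 0.22 − 1.485 − 0.402 = -1.94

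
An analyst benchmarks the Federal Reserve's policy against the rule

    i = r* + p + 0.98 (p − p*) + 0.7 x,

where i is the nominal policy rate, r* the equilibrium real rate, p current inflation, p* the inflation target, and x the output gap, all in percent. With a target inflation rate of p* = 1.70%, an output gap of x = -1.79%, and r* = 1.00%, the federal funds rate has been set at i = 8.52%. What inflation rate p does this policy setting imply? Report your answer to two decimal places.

5.27%

Collecting p: i = r* + (1 + 0.98) p − 0.98 p* + 0.7 x
1.98 p = 8.52 − 1.00 + 0.98 × 1.70 − 0.7 × (-1.79) = 10.439
p = 10.439 / 1.98 = 5.27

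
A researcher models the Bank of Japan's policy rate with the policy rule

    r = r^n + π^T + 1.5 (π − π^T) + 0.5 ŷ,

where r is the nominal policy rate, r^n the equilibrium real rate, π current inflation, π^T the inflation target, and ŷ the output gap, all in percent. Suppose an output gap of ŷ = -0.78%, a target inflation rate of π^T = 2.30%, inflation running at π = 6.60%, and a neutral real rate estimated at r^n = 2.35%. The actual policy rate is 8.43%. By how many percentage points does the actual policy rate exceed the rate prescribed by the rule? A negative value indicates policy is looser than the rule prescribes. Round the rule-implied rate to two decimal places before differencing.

-2.28 pp

r = 2.35 + 2.30 + 1.5 × (6.60 − 2.30) + 0.5 × (-0.78)
   = 2.35 + 2.3 + 6.45 − 0.39 = 10.71
Deviation = 8.43 − 10.71 = -2.28 pp.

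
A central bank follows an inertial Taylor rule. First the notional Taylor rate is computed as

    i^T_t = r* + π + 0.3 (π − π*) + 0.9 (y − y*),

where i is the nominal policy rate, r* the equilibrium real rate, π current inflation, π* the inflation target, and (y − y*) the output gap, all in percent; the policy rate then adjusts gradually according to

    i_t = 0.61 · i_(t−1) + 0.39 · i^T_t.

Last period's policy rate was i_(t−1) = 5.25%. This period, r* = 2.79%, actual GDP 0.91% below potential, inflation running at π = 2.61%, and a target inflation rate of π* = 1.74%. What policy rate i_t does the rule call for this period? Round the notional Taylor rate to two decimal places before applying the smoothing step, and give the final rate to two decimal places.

Output 0.91% below potential → (y − y*) = -0.91.
i^T_t = 2.79 + 2.61 + 0.3 × (2.61 − 1.74) + 0.9 × (-0.91)
   = 2.79 + 2.61 + 0.261 − 0.819 = 4.84
i_t = 0.61 × 5.25 + 0.39 × 4.84 = 3.2025 + 1.8876 = 5.09

5.09%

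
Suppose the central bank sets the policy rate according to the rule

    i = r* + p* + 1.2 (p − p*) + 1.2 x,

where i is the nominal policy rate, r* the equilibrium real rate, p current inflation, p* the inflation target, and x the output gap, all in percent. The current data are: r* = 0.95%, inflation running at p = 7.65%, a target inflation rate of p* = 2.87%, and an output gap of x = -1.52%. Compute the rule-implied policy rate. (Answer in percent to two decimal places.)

7.73%

i = 0.95 + 2.87 + 1.2 × (7.65 − 2.87) + 1.2 × (-1.52)
   = 0.95 + 2.87 + 5.736 − 1.824 = 7.73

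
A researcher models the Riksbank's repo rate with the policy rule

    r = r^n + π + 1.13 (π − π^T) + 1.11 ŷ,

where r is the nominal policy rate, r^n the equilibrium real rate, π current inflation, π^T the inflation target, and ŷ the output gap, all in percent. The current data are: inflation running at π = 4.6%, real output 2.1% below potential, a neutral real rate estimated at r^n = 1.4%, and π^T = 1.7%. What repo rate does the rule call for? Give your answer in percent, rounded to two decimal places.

6.95%

Output 2.1% below potential → ŷ = -2.1.
r = 1.4 + 4.6 + 1.13 × (4.6 − 1.7) + 1.11 × (-2.1)
   = 1.4 + 4.6 + 3.277 − 2.331 = 6.95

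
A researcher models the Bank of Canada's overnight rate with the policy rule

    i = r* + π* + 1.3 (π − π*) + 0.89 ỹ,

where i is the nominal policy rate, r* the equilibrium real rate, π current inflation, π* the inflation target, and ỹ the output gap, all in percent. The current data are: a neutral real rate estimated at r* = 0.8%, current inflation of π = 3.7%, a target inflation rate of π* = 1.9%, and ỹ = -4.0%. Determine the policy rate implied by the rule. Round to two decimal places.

i = 0.8 + 1.9 + 1.3 × (3.7 − 1.9) + 0.89 × (-4.0)
   = 0.8 + 1.9 + 2.34 − 3.56 = 1.48

1.48%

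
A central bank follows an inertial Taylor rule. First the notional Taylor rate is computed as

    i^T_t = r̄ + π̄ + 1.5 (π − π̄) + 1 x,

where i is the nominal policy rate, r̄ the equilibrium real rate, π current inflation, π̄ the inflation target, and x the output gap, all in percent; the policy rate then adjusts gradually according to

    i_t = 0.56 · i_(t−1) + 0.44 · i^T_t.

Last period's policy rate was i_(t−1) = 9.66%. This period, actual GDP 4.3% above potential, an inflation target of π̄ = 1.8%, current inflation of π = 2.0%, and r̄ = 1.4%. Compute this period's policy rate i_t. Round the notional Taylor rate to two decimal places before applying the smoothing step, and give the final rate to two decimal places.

Output 4.3% above potential → x = 4.3.
i^T_t = 1.4 + 1.8 + 1.5 × (2.0 − 1.8) + 1 × 4.3
   = 1.4 + 1.8 + 0.3 + 4.3 = 7.80
i_t = 0.56 × 9.66 + 0.44 × 7.80 = 5.4096 + 3.432 = 8.84

8.84%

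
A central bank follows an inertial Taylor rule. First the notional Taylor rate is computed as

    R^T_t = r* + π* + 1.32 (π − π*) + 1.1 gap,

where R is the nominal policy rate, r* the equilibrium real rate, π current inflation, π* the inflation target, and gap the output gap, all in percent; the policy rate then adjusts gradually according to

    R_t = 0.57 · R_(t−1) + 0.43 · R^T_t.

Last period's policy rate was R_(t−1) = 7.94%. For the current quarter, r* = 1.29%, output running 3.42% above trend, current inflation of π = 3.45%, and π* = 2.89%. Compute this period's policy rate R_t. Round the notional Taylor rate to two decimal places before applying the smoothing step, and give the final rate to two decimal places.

8.26%

Output 3.42% above potential → gap = 3.42.
R^T_t = 1.29 + 2.89 + 1.32 × (3.45 − 2.89) + 1.1 × 3.42
   = 1.29 + 2.89 + 0.7392 + 3.762 = 8.68
R_t = 0.57 × 7.94 + 0.43 × 8.68 = 4.5258 + 3.7324 = 8.26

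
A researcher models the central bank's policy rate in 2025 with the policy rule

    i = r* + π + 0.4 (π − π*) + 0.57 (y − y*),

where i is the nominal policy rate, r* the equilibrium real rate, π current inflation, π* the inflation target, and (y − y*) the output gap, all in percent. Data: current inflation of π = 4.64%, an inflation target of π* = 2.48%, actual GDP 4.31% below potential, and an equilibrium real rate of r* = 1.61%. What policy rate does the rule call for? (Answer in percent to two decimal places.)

Output 4.31% below potential → (y − y*) = -4.31.
i = 1.61 + 4.64 + 0.4 × (4.64 − 2.48) + 0.57 × (-4.31)
   = 1.61 + 4.64 + 0.864 − 2.4567 = 4.66

4.66%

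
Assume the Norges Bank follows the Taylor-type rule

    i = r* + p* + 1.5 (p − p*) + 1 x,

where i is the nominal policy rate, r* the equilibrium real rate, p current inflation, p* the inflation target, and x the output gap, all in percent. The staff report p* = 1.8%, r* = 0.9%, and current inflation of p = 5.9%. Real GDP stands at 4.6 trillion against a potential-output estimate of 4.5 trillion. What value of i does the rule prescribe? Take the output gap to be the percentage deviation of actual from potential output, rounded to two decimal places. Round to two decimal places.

Output gap = 100 × (4.6 − 4.5) / 4.5 = 2.22%.
i = 0.90 + 1.80 + 1.5 × (5.90 − 1.80) + 1 × 2.22
   = 0.90 + 1.8 + 6.15 + 2.22 = 11.07

11.07%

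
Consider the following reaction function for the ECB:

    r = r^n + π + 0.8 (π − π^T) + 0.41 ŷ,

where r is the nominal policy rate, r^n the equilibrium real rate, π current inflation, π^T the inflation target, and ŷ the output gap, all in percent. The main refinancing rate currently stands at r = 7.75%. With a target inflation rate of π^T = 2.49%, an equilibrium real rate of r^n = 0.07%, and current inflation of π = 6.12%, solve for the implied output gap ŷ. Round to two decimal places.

-3.28%

0.41 ŷ = 7.75 − 0.07 − 6.12 − 0.8 × (6.12 − 2.49) = -1.344
ŷ = -1.344 / 0.41 = -3.28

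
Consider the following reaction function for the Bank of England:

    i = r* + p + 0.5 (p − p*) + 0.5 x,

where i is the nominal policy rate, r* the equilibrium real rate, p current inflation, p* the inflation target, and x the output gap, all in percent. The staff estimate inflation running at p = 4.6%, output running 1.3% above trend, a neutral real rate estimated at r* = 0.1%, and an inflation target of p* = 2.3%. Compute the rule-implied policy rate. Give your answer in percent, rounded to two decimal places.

Output 1.3% above potential → x = 1.3.
i = 0.1 + 4.6 + 0.5 × (4.6 − 2.3) + 0.5 × 1.3
   = 0.1 + 4.6 + 1.15 + 0.65 = 6.50

6.50%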